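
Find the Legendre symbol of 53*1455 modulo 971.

1

By multiplicativity, (53·1455/971) = (53/971)·(1455/971).
First factor (53/971):
53 ≡ 1 (mod 4), so quadratic reciprocity gives (53/971) = (971/53). Reduce: 971 ≡ 17 (mod 53). Now have (17/53).
17 ≡ 1 (mod 4), so quadratic reciprocity gives (17/53) = (53/17). Reduce: 53 ≡ 2 (mod 17). Now have (2/17).
Factor out 2: 2 = 2. Since 17 ≡ 1 (mod 8), (2/17) = +1. Now have (1/17).
(1/17) = 1. Collecting the sign factors: 1.
Second factor (1455/971):
Reduce the numerator: 1455 ≡ 484 (mod 971), so (1455/971) = (484/971).
Factor out 2: 484 = 2^2·121. Since 971 ≡ 3 (mod 8), (2/971) = -1, and (2/971)^2 = +1. Now have (121/971).
121 ≡ 1 (mod 4), so quadratic reciprocity gives (121/971) = (971/121). Reduce: 971 ≡ 3 (mod 121). Now have (3/121).
121 ≡ 1 (mod 4), so quadratic reciprocity gives (3/121) = (121/3). Reduce: 121 ≡ 1 (mod 3). Now have (1/3).
(1/3) = 1. Collecting the sign factors: 1.
Product: (1)·(1) = 1.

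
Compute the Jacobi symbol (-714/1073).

-1

(-714/1073)
  = (359/1073)    [-714 ≡ 359 mod 1073]
  = (1073/359)    [QR: 1073 ≡ 1 mod 4, sign kept]
  = (355/359)    [1073 ≡ 355 mod 359]
  = -(359/355)    [QR: both ≡ 3 mod 4, sign flips]
  = -(4/355)    [359 ≡ 4 mod 355]
  = -(1/355)    [355 ≡ 3 mod 8 ⇒ (2/355)^2 = +1]
  = -1    [(1/355) = 1]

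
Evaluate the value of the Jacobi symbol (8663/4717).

(8663/4717)
  = (3946/4717)    [8663 ≡ 3946 mod 4717]
  = -(1973/4717)    [4717 ≡ 5 mod 8 ⇒ (2/4717) = -1]
  = -(4717/1973)    [QR: 1973 ≡ 1 mod 4, sign kept]
  = -(771/1973)    [4717 ≡ 771 mod 1973]
  = -(1973/771)    [QR: 1973 ≡ 1 mod 4, sign kept]
  = -(431/771)    [1973 ≡ 431 mod 771]
  = (771/431)    [QR: both ≡ 3 mod 4, sign flips]
  = (340/431)    [771 ≡ 340 mod 431]
  = (85/431)    [431 ≡ 7 mod 8 ⇒ (2/431)^2 = +1]
  = (431/85)    [QR: 85 ≡ 1 mod 4, sign kept]
  = (6/85)    [431 ≡ 6 mod 85]
  = -(3/85)    [85 ≡ 5 mod 8 ⇒ (2/85) = -1]
  = -(85/3)    [QR: 85 ≡ 1 mod 4, sign kept]
  = -(1/3)    [85 ≡ 1 mod 3]
  = -1    [(1/3) = 1]

-1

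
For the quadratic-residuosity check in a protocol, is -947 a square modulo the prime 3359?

Reduce the numerator: -947 ≡ 2412 (mod 3359), so (-947/3359) = (2412/3359).
Factor out 2: 2412 = 2^2·603. Since 3359 ≡ 7 (mod 8), (2/3359) = +1, and (2/3359)^2 = +1. Now have (603/3359).
Both 603 ≡ 3 and 3359 ≡ 3 (mod 4), so reciprocity gives (603/3359) = -(3359/603). Reduce: 3359 ≡ 344 (mod 603). Now have -(344/603).
Factor out 2: 344 = 2^3·43. Since 603 ≡ 3 (mod 8), (2/603) = -1, and (2/603)^3 = -1. Now have (43/603).
Both 43 ≡ 3 and 603 ≡ 3 (mod 4), so reciprocity gives (43/603) = -(603/43). Reduce: 603 ≡ 1 (mod 43). Now have -(1/43).
(1/43) = 1. Collecting the sign factors: -1.
The Legendre symbol is -1, so x^2 ≡ -947 (mod 3359) has no solution.

no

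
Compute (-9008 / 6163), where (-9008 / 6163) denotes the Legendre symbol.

Reduce the numerator: -9008 ≡ 3318 (mod 6163), so (-9008 / 6163) = (3318 / 6163).
Factor out 2: 3318 = 2·1659. Since 6163 ≡ 3 (mod 8), (2 / 6163) = -1. Now have -(1659 / 6163).
Both 1659 ≡ 3 and 6163 ≡ 3 (mod 4), so reciprocity gives (1659 / 6163) = -(6163 / 1659). Reduce: 6163 ≡ 1186 (mod 1659). Now have (1186 / 1659).
Factor out 2: 1186 = 2·593. Since 1659 ≡ 3 (mod 8), (2 / 1659) = -1. Now have -(593 / 1659).
593 ≡ 1 (mod 4), so quadratic reciprocity gives (593 / 1659) = (1659 / 593). Reduce: 1659 ≡ 473 (mod 593). Now have -(473 / 593).
473 ≡ 1 (mod 4), so quadratic reciprocity gives (473 / 593) = (593 / 473). Reduce: 593 ≡ 120 (mod 473). Now have -(120 / 473).
Factor out 2: 120 = 2^3·15. Since 473 ≡ 1 (mod 8), (2 / 473) = +1, and (2 / 473)^3 = +1. Now have -(15 / 473).
473 ≡ 1 (mod 4), so quadratic reciprocity gives (15 / 473) = (473 / 15). Reduce: 473 ≡ 8 (mod 15). Now have -(8 / 15).
Factor out 2: 8 = 2^3. Since 15 ≡ 7 (mod 8), (2 / 15) = +1, and (2 / 15)^3 = +1. Now have -(1 / 15).
(1 / 15) = 1. Collecting the sign factors: -1.

-1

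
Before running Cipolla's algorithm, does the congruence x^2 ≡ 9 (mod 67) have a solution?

yes

(9/67)
  = (67/9)    [QR: 9 ≡ 1 mod 4, sign kept]
  = (4/9)    [67 ≡ 4 mod 9]
  = (1/9)    [9 ≡ 1 mod 8 ⇒ (2/9)^2 = +1]
  = 1    [(1/9) = 1]
The Legendre symbol is 1, so x^2 ≡ 9 (mod 67) has solution.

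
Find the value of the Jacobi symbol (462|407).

(462|407)
  = (55|407)    [462 ≡ 55 mod 407]
  = -(407|55)    [QR: both ≡ 3 mod 4, sign flips]
  = -(22|55)    [407 ≡ 22 mod 55]
  = -(11|55)    [55 ≡ 7 mod 8 ⇒ (2|55) = +1]
  = (55|11)    [QR: both ≡ 3 mod 4, sign flips]
  = (0|11)    [55 ≡ 0 mod 11]
  = 0    [numerator 0, gcd > 1]

0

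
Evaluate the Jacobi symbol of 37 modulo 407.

37 ≡ 1 (mod 4), so quadratic reciprocity gives (37/407) = (407/37). Reduce: 407 ≡ 0 (mod 37). Now have (0/37).
The numerator is now 0 with denominator 37 > 1: the symbol is 0.

0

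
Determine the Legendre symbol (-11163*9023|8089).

-1

By multiplicativity, (-11163·9023|8089) = (-11163|8089)·(9023|8089).
First factor (-11163|8089):
Reduce the numerator: -11163 ≡ 5015 (mod 8089), so (-11163|8089) = (5015|8089).
8089 ≡ 1 (mod 4), so quadratic reciprocity gives (5015|8089) = (8089|5015). Reduce: 8089 ≡ 3074 (mod 5015). Now have (3074|5015).
Factor out 2: 3074 = 2·1537. Since 5015 ≡ 7 (mod 8), (2|5015) = +1. Now have (1537|5015).
1537 ≡ 1 (mod 4), so quadratic reciprocity gives (1537|5015) = (5015|1537). Reduce: 5015 ≡ 404 (mod 1537). Now have (404|1537).
Factor out 2: 404 = 2^2·101. Since 1537 ≡ 1 (mod 8), (2|1537) = +1, and (2|1537)^2 = +1. Now have (101|1537).
101 ≡ 1 (mod 4), so quadratic reciprocity gives (101|1537) = (1537|101). Reduce: 1537 ≡ 22 (mod 101). Now have (22|101).
Factor out 2: 22 = 2·11. Since 101 ≡ 5 (mod 8), (2|101) = -1. Now have -(11|101).
101 ≡ 1 (mod 4), so quadratic reciprocity gives (11|101) = (101|11). Reduce: 101 ≡ 2 (mod 11). Now have -(2|11).
Factor out 2: 2 = 2. Since 11 ≡ 3 (mod 8), (2|11) = -1. Now have (1|11).
(1|11) = 1. Collecting the sign factors: 1.
Second factor (9023|8089):
Reduce the numerator: 9023 ≡ 934 (mod 8089), so (9023|8089) = (934|8089).
Factor out 2: 934 = 2·467. Since 8089 ≡ 1 (mod 8), (2|8089) = +1. Now have (467|8089).
8089 ≡ 1 (mod 4), so quadratic reciprocity gives (467|8089) = (8089|467). Reduce: 8089 ≡ 150 (mod 467). Now have (150|467).
Factor out 2: 150 = 2·75. Since 467 ≡ 3 (mod 8), (2|467) = -1. Now have -(75|467).
Both 75 ≡ 3 and 467 ≡ 3 (mod 4), so reciprocity gives (75|467) = -(467|75). Reduce: 467 ≡ 17 (mod 75). Now have (17|75).
17 ≡ 1 (mod 4), so quadratic reciprocity gives (17|75) = (75|17). Reduce: 75 ≡ 7 (mod 17). Now have (7|17).
17 ≡ 1 (mod 4), so quadratic reciprocity gives (7|17) = (17|7). Reduce: 17 ≡ 3 (mod 7). Now have (3|7).
Both 3 ≡ 3 and 7 ≡ 3 (mod 4), so reciprocity gives (3|7) = -(7|3). Reduce: 7 ≡ 1 (mod 3). Now have -(1|3).
(1|3) = 1. Collecting the sign factors: -1.
Product: (1)·(-1) = -1.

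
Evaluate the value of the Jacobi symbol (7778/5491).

(7778/5491)
  = (2287/5491)    [7778 ≡ 2287 mod 5491]
  = -(5491/2287)    [QR: both ≡ 3 mod 4, sign flips]
  = -(917/2287)    [5491 ≡ 917 mod 2287]
  = -(2287/917)    [QR: 917 ≡ 1 mod 4, sign kept]
  = -(453/917)    [2287 ≡ 453 mod 917]
  = -(917/453)    [QR: 453 ≡ 1 mod 4, sign kept]
  = -(11/453)    [917 ≡ 11 mod 453]
  = -(453/11)    [QR: 453 ≡ 1 mod 4, sign kept]
  = -(2/11)    [453 ≡ 2 mod 11]
  = (1/11)    [11 ≡ 3 mod 8 ⇒ (2/11) = -1]
  = 1    [(1/11) = 1]

1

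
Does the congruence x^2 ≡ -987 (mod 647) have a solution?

yes

(-987|647)
  = (307|647)    [-987 ≡ 307 mod 647]
  = -(647|307)    [QR: both ≡ 3 mod 4, sign flips]
  = -(33|307)    [647 ≡ 33 mod 307]
  = -(307|33)    [QR: 33 ≡ 1 mod 4, sign kept]
  = -(10|33)    [307 ≡ 10 mod 33]
  = -(5|33)    [33 ≡ 1 mod 8 ⇒ (2|33) = +1]
  = -(33|5)    [QR: 5 ≡ 1 mod 4, sign kept]
  = -(3|5)    [33 ≡ 3 mod 5]
  = -(5|3)    [QR: 5 ≡ 1 mod 4, sign kept]
  = -(2|3)    [5 ≡ 2 mod 3]
  = (1|3)    [3 ≡ 3 mod 8 ⇒ (2|3) = -1]
  = 1    [(1|3) = 1]
The Legendre symbol is 1, so x^2 ≡ -987 (mod 647) has solution.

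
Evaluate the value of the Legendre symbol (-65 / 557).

1

(-65 / 557)
  = (492 / 557)    [-65 ≡ 492 mod 557]
  = (123 / 557)    [557 ≡ 5 mod 8 ⇒ (2 / 557)^2 = +1]
  = (557 / 123)    [QR: 557 ≡ 1 mod 4, sign kept]
  = (65 / 123)    [557 ≡ 65 mod 123]
  = (123 / 65)    [QR: 65 ≡ 1 mod 4, sign kept]
  = (58 / 65)    [123 ≡ 58 mod 65]
  = (29 / 65)    [65 ≡ 1 mod 8 ⇒ (2 / 65) = +1]
  = (65 / 29)    [QR: 29 ≡ 1 mod 4, sign kept]
  = (7 / 29)    [65 ≡ 7 mod 29]
  = (29 / 7)    [QR: 29 ≡ 1 mod 4, sign kept]
  = (1 / 7)    [29 ≡ 1 mod 7]
  = 1    [(1 / 7) = 1]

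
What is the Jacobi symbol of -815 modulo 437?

(-815|437)
  = (815|437)    [437 ≡ 1 mod 4 ⇒ (-1|437) = +1]
  = (378|437)    [815 ≡ 378 mod 437]
  = -(189|437)    [437 ≡ 5 mod 8 ⇒ (2|437) = -1]
  = -(437|189)    [QR: 189 ≡ 1 mod 4, sign kept]
  = -(59|189)    [437 ≡ 59 mod 189]
  = -(189|59)    [QR: 189 ≡ 1 mod 4, sign kept]
  = -(12|59)    [189 ≡ 12 mod 59]
  = -(3|59)    [59 ≡ 3 mod 8 ⇒ (2|59)^2 = +1]
  = (59|3)    [QR: both ≡ 3 mod 4, sign flips]
  = (2|3)    [59 ≡ 2 mod 3]
  = -(1|3)    [3 ≡ 3 mod 8 ⇒ (2|3) = -1]
  = -1    [(1|3) = 1]

-1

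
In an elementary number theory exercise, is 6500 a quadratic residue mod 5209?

yes

(6500/5209)
  = (1291/5209)    [6500 ≡ 1291 mod 5209]
  = (5209/1291)    [QR: 5209 ≡ 1 mod 4, sign kept]
  = (45/1291)    [5209 ≡ 45 mod 1291]
  = (1291/45)    [QR: 45 ≡ 1 mod 4, sign kept]
  = (31/45)    [1291 ≡ 31 mod 45]
  = (45/31)    [QR: 45 ≡ 1 mod 4, sign kept]
  = (14/31)    [45 ≡ 14 mod 31]
  = (7/31)    [31 ≡ 7 mod 8 ⇒ (2/31) = +1]
  = -(31/7)    [QR: both ≡ 3 mod 4, sign flips]
  = -(3/7)    [31 ≡ 3 mod 7]
  = (7/3)    [QR: both ≡ 3 mod 4, sign flips]
  = (1/3)    [7 ≡ 1 mod 3]
  = 1    [(1/3) = 1]
(6500/5209) = 1, and 5209 is prime, so 6500 is a quadratic residue mod 5209.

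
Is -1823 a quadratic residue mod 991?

(-1823|991)
  = -(1823|991)    [991 ≡ 3 mod 4 ⇒ (-1|991) = -1]
  = -(832|991)    [1823 ≡ 832 mod 991]
  = -(13|991)    [991 ≡ 7 mod 8 ⇒ (2|991)^6 = +1]
  = -(991|13)    [QR: 13 ≡ 1 mod 4, sign kept]
  = -(3|13)    [991 ≡ 3 mod 13]
  = -(13|3)    [QR: 13 ≡ 1 mod 4, sign kept]
  = -(1|3)    [13 ≡ 1 mod 3]
  = -1    [(1|3) = 1]
The Legendre symbol is -1, so x^2 ≡ -1823 (mod 991) has no solution.

no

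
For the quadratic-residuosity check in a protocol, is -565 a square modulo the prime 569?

Reduce the numerator: -565 ≡ 4 (mod 569), so (-565/569) = (4/569).
Factor out 2: 4 = 2^2. Since 569 ≡ 1 (mod 8), (2/569) = +1, and (2/569)^2 = +1. Now have (1/569).
(1/569) = 1. Collecting the sign factors: 1.
The Legendre symbol is 1, so x^2 ≡ -565 (mod 569) has solution.

yes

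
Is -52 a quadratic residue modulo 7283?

no

(-52/7283)
  = (7231/7283)    [-52 ≡ 7231 mod 7283]
  = -(7283/7231)    [QR: both ≡ 3 mod 4, sign flips]
  = -(52/7231)    [7283 ≡ 52 mod 7231]
  = -(13/7231)    [7231 ≡ 7 mod 8 ⇒ (2/7231)^2 = +1]
  = -(7231/13)    [QR: 13 ≡ 1 mod 4, sign kept]
  = -(3/13)    [7231 ≡ 3 mod 13]
  = -(13/3)    [QR: 13 ≡ 1 mod 4, sign kept]
  = -(1/3)    [13 ≡ 1 mod 3]
  = -1    [(1/3) = 1]
The Legendre symbol is -1, so x^2 ≡ -52 (mod 7283) has no solution.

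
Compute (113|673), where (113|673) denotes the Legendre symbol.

(113|673)
  = (673|113)    [QR: 113 ≡ 1 mod 4, sign kept]
  = (108|113)    [673 ≡ 108 mod 113]
  = (27|113)    [113 ≡ 1 mod 8 ⇒ (2|113)^2 = +1]
  = (113|27)    [QR: 113 ≡ 1 mod 4, sign kept]
  = (5|27)    [113 ≡ 5 mod 27]
  = (27|5)    [QR: 5 ≡ 1 mod 4, sign kept]
  = (2|5)    [27 ≡ 2 mod 5]
  = -(1|5)    [5 ≡ 5 mod 8 ⇒ (2|5) = -1]
  = -1    [(1|5) = 1]

-1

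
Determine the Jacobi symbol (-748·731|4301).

By multiplicativity, (-748·731|4301) = (-748|4301)·(731|4301).
First factor (-748|4301):
(-748|4301)
  = (3553|4301)    [-748 ≡ 3553 mod 4301]
  = (4301|3553)    [QR: 3553 ≡ 1 mod 4, sign kept]
  = (748|3553)    [4301 ≡ 748 mod 3553]
  = (187|3553)    [3553 ≡ 1 mod 8 ⇒ (2|3553)^2 = +1]
  = (3553|187)    [QR: 3553 ≡ 1 mod 4, sign kept]
  = (0|187)    [3553 ≡ 0 mod 187]
  = 0    [numerator 0, gcd > 1]
Second factor (731|4301):
(731|4301)
  = (4301|731)    [QR: 4301 ≡ 1 mod 4, sign kept]
  = (646|731)    [4301 ≡ 646 mod 731]
  = -(323|731)    [731 ≡ 3 mod 8 ⇒ (2|731) = -1]
  = (731|323)    [QR: both ≡ 3 mod 4, sign flips]
  = (85|323)    [731 ≡ 85 mod 323]
  = (323|85)    [QR: 85 ≡ 1 mod 4, sign kept]
  = (68|85)    [323 ≡ 68 mod 85]
  = (17|85)    [85 ≡ 5 mod 8 ⇒ (2|85)^2 = +1]
  = (85|17)    [QR: 17 ≡ 1 mod 4, sign kept]
  = (0|17)    [85 ≡ 0 mod 17]
  = 0    [numerator 0, gcd > 1]
Product: (0)·(0) = 0.

0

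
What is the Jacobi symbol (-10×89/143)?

-1

By multiplicativity, (-10·89/143) = (-10/143)·(89/143).
First factor (-10/143):
Reduce the numerator: -10 ≡ 133 (mod 143), so (-10/143) = (133/143).
133 ≡ 1 (mod 4), so quadratic reciprocity gives (133/143) = (143/133). Reduce: 143 ≡ 10 (mod 133). Now have (10/133).
Factor out 2: 10 = 2·5. Since 133 ≡ 5 (mod 8), (2/133) = -1. Now have -(5/133).
5 ≡ 1 (mod 4), so quadratic reciprocity gives (5/133) = (133/5). Reduce: 133 ≡ 3 (mod 5). Now have -(3/5).
5 ≡ 1 (mod 4), so quadratic reciprocity gives (3/5) = (5/3). Reduce: 5 ≡ 2 (mod 3). Now have -(2/3).
Factor out 2: 2 = 2. Since 3 ≡ 3 (mod 8), (2/3) = -1. Now have (1/3).
(1/3) = 1. Collecting the sign factors: 1.
Second factor (89/143):
89 ≡ 1 (mod 4), so quadratic reciprocity gives (89/143) = (143/89). Reduce: 143 ≡ 54 (mod 89). Now have (54/89).
Factor out 2: 54 = 2·27. Since 89 ≡ 1 (mod 8), (2/89) = +1. Now have (27/89).
89 ≡ 1 (mod 4), so quadratic reciprocity gives (27/89) = (89/27). Reduce: 89 ≡ 8 (mod 27). Now have (8/27).
Factor out 2: 8 = 2^3. Since 27 ≡ 3 (mod 8), (2/27) = -1, and (2/27)^3 = -1. Now have -(1/27).
(1/27) = 1. Collecting the sign factors: -1.
Product: (1)·(-1) = -1.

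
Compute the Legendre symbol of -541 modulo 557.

1

Reduce the numerator: -541 ≡ 16 (mod 557), so (-541/557) = (16/557).
Factor out 2: 16 = 2^4. Since 557 ≡ 5 (mod 8), (2/557) = -1, and (2/557)^4 = +1. Now have (1/557).
(1/557) = 1. Collecting the sign factors: 1.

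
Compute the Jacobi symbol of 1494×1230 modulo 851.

By multiplicativity, (1494·1230|851) = (1494|851)·(1230|851).
First factor (1494|851):
Reduce the numerator: 1494 ≡ 643 (mod 851), so (1494|851) = (643|851).
Both 643 ≡ 3 and 851 ≡ 3 (mod 4), so reciprocity gives (643|851) = -(851|643). Reduce: 851 ≡ 208 (mod 643). Now have -(208|643).
Factor out 2: 208 = 2^4·13. Since 643 ≡ 3 (mod 8), (2|643) = -1, and (2|643)^4 = +1. Now have -(13|643).
13 ≡ 1 (mod 4), so quadratic reciprocity gives (13|643) = (643|13). Reduce: 643 ≡ 6 (mod 13). Now have -(6|13).
Factor out 2: 6 = 2·3. Since 13 ≡ 5 (mod 8), (2|13) = -1. Now have (3|13).
13 ≡ 1 (mod 4), so quadratic reciprocity gives (3|13) = (13|3). Reduce: 13 ≡ 1 (mod 3). Now have (1|3).
(1|3) = 1. Collecting the sign factors: 1.
Second factor (1230|851):
Reduce the numerator: 1230 ≡ 379 (mod 851), so (1230|851) = (379|851).
Both 379 ≡ 3 and 851 ≡ 3 (mod 4), so reciprocity gives (379|851) = -(851|379). Reduce: 851 ≡ 93 (mod 379). Now have -(93|379).
93 ≡ 1 (mod 4), so quadratic reciprocity gives (93|379) = (379|93). Reduce: 379 ≡ 7 (mod 93). Now have -(7|93).
93 ≡ 1 (mod 4), so quadratic reciprocity gives (7|93) = (93|7). Reduce: 93 ≡ 2 (mod 7). Now have -(2|7).
Factor out 2: 2 = 2. Since 7 ≡ 7 (mod 8), (2|7) = +1. Now have -(1|7).
(1|7) = 1. Collecting the sign factors: -1.
Product: (1)·(-1) = -1.

-1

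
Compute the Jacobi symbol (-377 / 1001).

0

(-377 / 1001)
  = (377 / 1001)    [1001 ≡ 1 mod 4 ⇒ (-1 / 1001) = +1]
  = (1001 / 377)    [QR: 377 ≡ 1 mod 4, sign kept]
  = (247 / 377)    [1001 ≡ 247 mod 377]
  = (377 / 247)    [QR: 377 ≡ 1 mod 4, sign kept]
  = (130 / 247)    [377 ≡ 130 mod 247]
  = (65 / 247)    [247 ≡ 7 mod 8 ⇒ (2 / 247) = +1]
  = (247 / 65)    [QR: 65 ≡ 1 mod 4, sign kept]
  = (52 / 65)    [247 ≡ 52 mod 65]
  = (13 / 65)    [65 ≡ 1 mod 8 ⇒ (2 / 65)^2 = +1]
  = (65 / 13)    [QR: 13 ≡ 1 mod 4, sign kept]
  = (0 / 13)    [65 ≡ 0 mod 13]
  = 0    [numerator 0, gcd > 1]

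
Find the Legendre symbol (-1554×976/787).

By multiplicativity, (-1554·976/787) = (-1554/787)·(976/787).
First factor (-1554/787):
(-1554/787)
  = (20/787)    [-1554 ≡ 20 mod 787]
  = (5/787)    [787 ≡ 3 mod 8 ⇒ (2/787)^2 = +1]
  = (787/5)    [QR: 5 ≡ 1 mod 4, sign kept]
  = (2/5)    [787 ≡ 2 mod 5]
  = -(1/5)    [5 ≡ 5 mod 8 ⇒ (2/5) = -1]
  = -1    [(1/5) = 1]
Second factor (976/787):
(976/787)
  = (189/787)    [976 ≡ 189 mod 787]
  = (787/189)    [QR: 189 ≡ 1 mod 4, sign kept]
  = (31/189)    [787 ≡ 31 mod 189]
  = (189/31)    [QR: 189 ≡ 1 mod 4, sign kept]
  = (3/31)    [189 ≡ 3 mod 31]
  = -(31/3)    [QR: both ≡ 3 mod 4, sign flips]
  = -(1/3)    [31 ≡ 1 mod 3]
  = -1    [(1/3) = 1]
Product: (-1)·(-1) = 1.

1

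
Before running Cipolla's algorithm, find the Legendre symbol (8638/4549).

1

Reduce the numerator: 8638 ≡ 4089 (mod 4549), so (8638/4549) = (4089/4549).
4089 ≡ 1 (mod 4), so quadratic reciprocity gives (4089/4549) = (4549/4089). Reduce: 4549 ≡ 460 (mod 4089). Now have (460/4089).
Factor out 2: 460 = 2^2·115. Since 4089 ≡ 1 (mod 8), (2/4089) = +1, and (2/4089)^2 = +1. Now have (115/4089).
4089 ≡ 1 (mod 4), so quadratic reciprocity gives (115/4089) = (4089/115). Reduce: 4089 ≡ 64 (mod 115). Now have (64/115).
Factor out 2: 64 = 2^6. Since 115 ≡ 3 (mod 8), (2/115) = -1, and (2/115)^6 = +1. Now have (1/115).
(1/115) = 1. Collecting the sign factors: 1.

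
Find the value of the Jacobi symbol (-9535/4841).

-1

Pull out -1: (-9535/4841) = (-1/4841)·(9535/4841). Since 4841 ≡ 1 (mod 4), (-1/4841) = +1. Now have (9535/4841).
Reduce the numerator: 9535 ≡ 4694 (mod 4841), so (9535/4841) = (4694/4841).
Factor out 2: 4694 = 2·2347. Since 4841 ≡ 1 (mod 8), (2/4841) = +1. Now have (2347/4841).
4841 ≡ 1 (mod 4), so quadratic reciprocity gives (2347/4841) = (4841/2347). Reduce: 4841 ≡ 147 (mod 2347). Now have (147/2347).
Both 147 ≡ 3 and 2347 ≡ 3 (mod 4), so reciprocity gives (147/2347) = -(2347/147). Reduce: 2347 ≡ 142 (mod 147). Now have -(142/147).
Factor out 2: 142 = 2·71. Since 147 ≡ 3 (mod 8), (2/147) = -1. Now have (71/147).
Both 71 ≡ 3 and 147 ≡ 3 (mod 4), so reciprocity gives (71/147) = -(147/71). Reduce: 147 ≡ 5 (mod 71). Now have -(5/71).
5 ≡ 1 (mod 4), so quadratic reciprocity gives (5/71) = (71/5). Reduce: 71 ≡ 1 (mod 5). Now have -(1/5).
(1/5) = 1. Collecting the sign factors: -1.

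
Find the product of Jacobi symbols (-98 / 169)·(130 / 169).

0

By multiplicativity, (-98·130 / 169) = (-98 / 169)·(130 / 169).
First factor (-98 / 169):
Pull out -1: (-98 / 169) = (-1 / 169)·(98 / 169). Since 169 ≡ 1 (mod 4), (-1 / 169) = +1. Now have (98 / 169).
Factor out 2: 98 = 2·49. Since 169 ≡ 1 (mod 8), (2 / 169) = +1. Now have (49 / 169).
49 ≡ 1 (mod 4), so quadratic reciprocity gives (49 / 169) = (169 / 49). Reduce: 169 ≡ 22 (mod 49). Now have (22 / 49).
Factor out 2: 22 = 2·11. Since 49 ≡ 1 (mod 8), (2 / 49) = +1. Now have (11 / 49).
49 ≡ 1 (mod 4), so quadratic reciprocity gives (11 / 49) = (49 / 11). Reduce: 49 ≡ 5 (mod 11). Now have (5 / 11).
5 ≡ 1 (mod 4), so quadratic reciprocity gives (5 / 11) = (11 / 5). Reduce: 11 ≡ 1 (mod 5). Now have (1 / 5).
(1 / 5) = 1. Collecting the sign factors: 1.
Second factor (130 / 169):
Factor out 2: 130 = 2·65. Since 169 ≡ 1 (mod 8), (2 / 169) = +1. Now have (65 / 169).
65 ≡ 1 (mod 4), so quadratic reciprocity gives (65 / 169) = (169 / 65). Reduce: 169 ≡ 39 (mod 65). Now have (39 / 65).
65 ≡ 1 (mod 4), so quadratic reciprocity gives (39 / 65) = (65 / 39). Reduce: 65 ≡ 26 (mod 39). Now have (26 / 39).
Factor out 2: 26 = 2·13. Since 39 ≡ 7 (mod 8), (2 / 39) = +1. Now have (13 / 39).
13 ≡ 1 (mod 4), so quadratic reciprocity gives (13 / 39) = (39 / 13). Reduce: 39 ≡ 0 (mod 13). Now have (0 / 13).
The numerator is now 0 with denominator 13 > 1: the symbol is 0.
Product: (1)·(0) = 0.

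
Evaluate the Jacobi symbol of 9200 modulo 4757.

-1

(9200/4757)
  = (4443/4757)    [9200 ≡ 4443 mod 4757]
  = (4757/4443)    [QR: 4757 ≡ 1 mod 4, sign kept]
  = (314/4443)    [4757 ≡ 314 mod 4443]
  = -(157/4443)    [4443 ≡ 3 mod 8 ⇒ (2/4443) = -1]
  = -(4443/157)    [QR: 157 ≡ 1 mod 4, sign kept]
  = -(47/157)    [4443 ≡ 47 mod 157]
  = -(157/47)    [QR: 157 ≡ 1 mod 4, sign kept]
  = -(16/47)    [157 ≡ 16 mod 47]
  = -(1/47)    [47 ≡ 7 mod 8 ⇒ (2/47)^4 = +1]
  = -1    [(1/47) = 1]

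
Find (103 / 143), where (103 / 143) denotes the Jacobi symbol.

Both 103 ≡ 3 and 143 ≡ 3 (mod 4), so reciprocity gives (103 / 143) = -(143 / 103). Reduce: 143 ≡ 40 (mod 103). Now have -(40 / 103).
Factor out 2: 40 = 2^3·5. Since 103 ≡ 7 (mod 8), (2 / 103) = +1, and (2 / 103)^3 = +1. Now have -(5 / 103).
5 ≡ 1 (mod 4), so quadratic reciprocity gives (5 / 103) = (103 / 5). Reduce: 103 ≡ 3 (mod 5). Now have -(3 / 5).
5 ≡ 1 (mod 4), so quadratic reciprocity gives (3 / 5) = (5 / 3). Reduce: 5 ≡ 2 (mod 3). Now have -(2 / 3).
Factor out 2: 2 = 2. Since 3 ≡ 3 (mod 8), (2 / 3) = -1. Now have (1 / 3).
(1 / 3) = 1. Collecting the sign factors: 1.

1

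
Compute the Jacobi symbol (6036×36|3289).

By multiplicativity, (6036·36|3289) = (6036|3289)·(36|3289).
First factor (6036|3289):
(6036|3289)
  = (2747|3289)    [6036 ≡ 2747 mod 3289]
  = (3289|2747)    [QR: 3289 ≡ 1 mod 4, sign kept]
  = (542|2747)    [3289 ≡ 542 mod 2747]
  = -(271|2747)    [2747 ≡ 3 mod 8 ⇒ (2|2747) = -1]
  = (2747|271)    [QR: both ≡ 3 mod 4, sign flips]
  = (37|271)    [2747 ≡ 37 mod 271]
  = (271|37)    [QR: 37 ≡ 1 mod 4, sign kept]
  = (12|37)    [271 ≡ 12 mod 37]
  = (3|37)    [37 ≡ 5 mod 8 ⇒ (2|37)^2 = +1]
  = (37|3)    [QR: 37 ≡ 1 mod 4, sign kept]
  = (1|3)    [37 ≡ 1 mod 3]
  = 1    [(1|3) = 1]
Second factor (36|3289):
(36|3289)
  = (9|3289)    [3289 ≡ 1 mod 8 ⇒ (2|3289)^2 = +1]
  = (3289|9)    [QR: 9 ≡ 1 mod 4, sign kept]
  = (4|9)    [3289 ≡ 4 mod 9]
  = (1|9)    [9 ≡ 1 mod 8 ⇒ (2|9)^2 = +1]
  = 1    [(1|9) = 1]
Product: (1)·(1) = 1.

1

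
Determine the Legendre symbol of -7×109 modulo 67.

-1

By multiplicativity, (-7·109/67) = (-7/67)·(109/67).
First factor (-7/67):
Pull out -1: (-7/67) = (-1/67)·(7/67). Since 67 ≡ 3 (mod 4), (-1/67) = -1. Now have -(7/67).
Both 7 ≡ 3 and 67 ≡ 3 (mod 4), so reciprocity gives (7/67) = -(67/7). Reduce: 67 ≡ 4 (mod 7). Now have (4/7).
Factor out 2: 4 = 2^2. Since 7 ≡ 7 (mod 8), (2/7) = +1, and (2/7)^2 = +1. Now have (1/7).
(1/7) = 1. Collecting the sign factors: 1.
Second factor (109/67):
Reduce the numerator: 109 ≡ 42 (mod 67), so (109/67) = (42/67).
Factor out 2: 42 = 2·21. Since 67 ≡ 3 (mod 8), (2/67) = -1. Now have -(21/67).
21 ≡ 1 (mod 4), so quadratic reciprocity gives (21/67) = (67/21). Reduce: 67 ≡ 4 (mod 21). Now have -(4/21).
Factor out 2: 4 = 2^2. Since 21 ≡ 5 (mod 8), (2/21) = -1, and (2/21)^2 = +1. Now have -(1/21).
(1/21) = 1. Collecting the sign factors: -1.
Product: (1)·(-1) = -1.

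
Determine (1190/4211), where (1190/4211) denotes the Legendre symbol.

-1

(1190/4211)
  = -(595/4211)    [4211 ≡ 3 mod 8 ⇒ (2/4211) = -1]
  = (4211/595)    [QR: both ≡ 3 mod 4, sign flips]
  = (46/595)    [4211 ≡ 46 mod 595]
  = -(23/595)    [595 ≡ 3 mod 8 ⇒ (2/595) = -1]
  = (595/23)    [QR: both ≡ 3 mod 4, sign flips]
  = (20/23)    [595 ≡ 20 mod 23]
  = (5/23)    [23 ≡ 7 mod 8 ⇒ (2/23)^2 = +1]
  = (23/5)    [QR: 5 ≡ 1 mod 4, sign kept]
  = (3/5)    [23 ≡ 3 mod 5]
  = (5/3)    [QR: 5 ≡ 1 mod 4, sign kept]
  = (2/3)    [5 ≡ 2 mod 3]
  = -(1/3)    [3 ≡ 3 mod 8 ⇒ (2/3) = -1]
  = -1    [(1/3) = 1]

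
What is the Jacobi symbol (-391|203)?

(-391|203)
  = -(391|203)    [203 ≡ 3 mod 4 ⇒ (-1|203) = -1]
  = -(188|203)    [391 ≡ 188 mod 203]
  = -(47|203)    [203 ≡ 3 mod 8 ⇒ (2|203)^2 = +1]
  = (203|47)    [QR: both ≡ 3 mod 4, sign flips]
  = (15|47)    [203 ≡ 15 mod 47]
  = -(47|15)    [QR: both ≡ 3 mod 4, sign flips]
  = -(2|15)    [47 ≡ 2 mod 15]
  = -(1|15)    [15 ≡ 7 mod 8 ⇒ (2|15) = +1]
  = -1    [(1|15) = 1]

-1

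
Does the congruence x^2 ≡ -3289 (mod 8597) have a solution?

Reduce the numerator: -3289 ≡ 5308 (mod 8597), so (-3289|8597) = (5308|8597).
Factor out 2: 5308 = 2^2·1327. Since 8597 ≡ 5 (mod 8), (2|8597) = -1, and (2|8597)^2 = +1. Now have (1327|8597).
8597 ≡ 1 (mod 4), so quadratic reciprocity gives (1327|8597) = (8597|1327). Reduce: 8597 ≡ 635 (mod 1327). Now have (635|1327).
Both 635 ≡ 3 and 1327 ≡ 3 (mod 4), so reciprocity gives (635|1327) = -(1327|635). Reduce: 1327 ≡ 57 (mod 635). Now have -(57|635).
57 ≡ 1 (mod 4), so quadratic reciprocity gives (57|635) = (635|57). Reduce: 635 ≡ 8 (mod 57). Now have -(8|57).
Factor out 2: 8 = 2^3. Since 57 ≡ 1 (mod 8), (2|57) = +1, and (2|57)^3 = +1. Now have -(1|57).
(1|57) = 1. Collecting the sign factors: -1.
(-3289|8597) = -1, and 8597 is prime, so -3289 is not a quadratic residue mod 8597.

no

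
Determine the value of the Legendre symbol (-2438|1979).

1

(-2438|1979)
  = (1520|1979)    [-2438 ≡ 1520 mod 1979]
  = (95|1979)    [1979 ≡ 3 mod 8 ⇒ (2|1979)^4 = +1]
  = -(1979|95)    [QR: both ≡ 3 mod 4, sign flips]
  = -(79|95)    [1979 ≡ 79 mod 95]
  = (95|79)    [QR: both ≡ 3 mod 4, sign flips]
  = (16|79)    [95 ≡ 16 mod 79]
  = (1|79)    [79 ≡ 7 mod 8 ⇒ (2|79)^4 = +1]
  = 1    [(1|79) = 1]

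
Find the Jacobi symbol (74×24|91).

1

By multiplicativity, (74·24|91) = (74|91)·(24|91).
First factor (74|91):
Factor out 2: 74 = 2·37. Since 91 ≡ 3 (mod 8), (2|91) = -1. Now have -(37|91).
37 ≡ 1 (mod 4), so quadratic reciprocity gives (37|91) = (91|37). Reduce: 91 ≡ 17 (mod 37). Now have -(17|37).
17 ≡ 1 (mod 4), so quadratic reciprocity gives (17|37) = (37|17). Reduce: 37 ≡ 3 (mod 17). Now have -(3|17).
17 ≡ 1 (mod 4), so quadratic reciprocity gives (3|17) = (17|3). Reduce: 17 ≡ 2 (mod 3). Now have -(2|3).
Factor out 2: 2 = 2. Since 3 ≡ 3 (mod 8), (2|3) = -1. Now have (1|3).
(1|3) = 1. Collecting the sign factors: 1.
Second factor (24|91):
Factor out 2: 24 = 2^3·3. Since 91 ≡ 3 (mod 8), (2|91) = -1, and (2|91)^3 = -1. Now have -(3|91).
Both 3 ≡ 3 and 91 ≡ 3 (mod 4), so reciprocity gives (3|91) = -(91|3). Reduce: 91 ≡ 1 (mod 3). Now have (1|3).
(1|3) = 1. Collecting the sign factors: 1.
Product: (1)·(1) = 1.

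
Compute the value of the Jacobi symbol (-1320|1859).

0

Reduce the numerator: -1320 ≡ 539 (mod 1859), so (-1320|1859) = (539|1859).
Both 539 ≡ 3 and 1859 ≡ 3 (mod 4), so reciprocity gives (539|1859) = -(1859|539). Reduce: 1859 ≡ 242 (mod 539). Now have -(242|539).
Factor out 2: 242 = 2·121. Since 539 ≡ 3 (mod 8), (2|539) = -1. Now have (121|539).
121 ≡ 1 (mod 4), so quadratic reciprocity gives (121|539) = (539|121). Reduce: 539 ≡ 55 (mod 121). Now have (55|121).
121 ≡ 1 (mod 4), so quadratic reciprocity gives (55|121) = (121|55). Reduce: 121 ≡ 11 (mod 55). Now have (11|55).
Both 11 ≡ 3 and 55 ≡ 3 (mod 4), so reciprocity gives (11|55) = -(55|11). Reduce: 55 ≡ 0 (mod 11). Now have -(0|11).
The numerator is now 0 with denominator 11 > 1: the symbol is 0.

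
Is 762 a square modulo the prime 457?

yes

Reduce the numerator: 762 ≡ 305 (mod 457), so (762/457) = (305/457).
305 ≡ 1 (mod 4), so quadratic reciprocity gives (305/457) = (457/305). Reduce: 457 ≡ 152 (mod 305). Now have (152/305).
Factor out 2: 152 = 2^3·19. Since 305 ≡ 1 (mod 8), (2/305) = +1, and (2/305)^3 = +1. Now have (19/305).
305 ≡ 1 (mod 4), so quadratic reciprocity gives (19/305) = (305/19). Reduce: 305 ≡ 1 (mod 19). Now have (1/19).
(1/19) = 1. Collecting the sign factors: 1.
The Legendre symbol is 1, so x^2 ≡ 762 (mod 457) has solution.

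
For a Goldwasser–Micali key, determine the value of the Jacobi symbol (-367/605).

-1

(-367/605)
  = (367/605)    [605 ≡ 1 mod 4 ⇒ (-1/605) = +1]
  = (605/367)    [QR: 605 ≡ 1 mod 4, sign kept]
  = (238/367)    [605 ≡ 238 mod 367]
  = (119/367)    [367 ≡ 7 mod 8 ⇒ (2/367) = +1]
  = -(367/119)    [QR: both ≡ 3 mod 4, sign flips]
  = -(10/119)    [367 ≡ 10 mod 119]
  = -(5/119)    [119 ≡ 7 mod 8 ⇒ (2/119) = +1]
  = -(119/5)    [QR: 5 ≡ 1 mod 4, sign kept]
  = -(4/5)    [119 ≡ 4 mod 5]
  = -(1/5)    [5 ≡ 5 mod 8 ⇒ (2/5)^2 = +1]
  = -1    [(1/5) = 1]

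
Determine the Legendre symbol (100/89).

(100/89)
  = (11/89)    [100 ≡ 11 mod 89]
  = (89/11)    [QR: 89 ≡ 1 mod 4, sign kept]
  = (1/11)    [89 ≡ 1 mod 11]
  = 1    [(1/11) = 1]

1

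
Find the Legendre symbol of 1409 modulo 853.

-1

Reduce the numerator: 1409 ≡ 556 (mod 853), so (1409 / 853) = (556 / 853).
Factor out 2: 556 = 2^2·139. Since 853 ≡ 5 (mod 8), (2 / 853) = -1, and (2 / 853)^2 = +1. Now have (139 / 853).
853 ≡ 1 (mod 4), so quadratic reciprocity gives (139 / 853) = (853 / 139). Reduce: 853 ≡ 19 (mod 139). Now have (19 / 139).
Both 19 ≡ 3 and 139 ≡ 3 (mod 4), so reciprocity gives (19 / 139) = -(139 / 19). Reduce: 139 ≡ 6 (mod 19). Now have -(6 / 19).
Factor out 2: 6 = 2·3. Since 19 ≡ 3 (mod 8), (2 / 19) = -1. Now have (3 / 19).
Both 3 ≡ 3 and 19 ≡ 3 (mod 4), so reciprocity gives (3 / 19) = -(19 / 3). Reduce: 19 ≡ 1 (mod 3). Now have -(1 / 3).
(1 / 3) = 1. Collecting the sign factors: -1.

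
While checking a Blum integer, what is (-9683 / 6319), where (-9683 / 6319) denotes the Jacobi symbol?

Reduce the numerator: -9683 ≡ 2955 (mod 6319), so (-9683 / 6319) = (2955 / 6319).
Both 2955 ≡ 3 and 6319 ≡ 3 (mod 4), so reciprocity gives (2955 / 6319) = -(6319 / 2955). Reduce: 6319 ≡ 409 (mod 2955). Now have -(409 / 2955).
409 ≡ 1 (mod 4), so quadratic reciprocity gives (409 / 2955) = (2955 / 409). Reduce: 2955 ≡ 92 (mod 409). Now have -(92 / 409).
Factor out 2: 92 = 2^2·23. Since 409 ≡ 1 (mod 8), (2 / 409) = +1, and (2 / 409)^2 = +1. Now have -(23 / 409).
409 ≡ 1 (mod 4), so quadratic reciprocity gives (23 / 409) = (409 / 23). Reduce: 409 ≡ 18 (mod 23). Now have -(18 / 23).
Factor out 2: 18 = 2·9. Since 23 ≡ 7 (mod 8), (2 / 23) = +1. Now have -(9 / 23).
9 ≡ 1 (mod 4), so quadratic reciprocity gives (9 / 23) = (23 / 9). Reduce: 23 ≡ 5 (mod 9). Now have -(5 / 9).
5 ≡ 1 (mod 4), so quadratic reciprocity gives (5 / 9) = (9 / 5). Reduce: 9 ≡ 4 (mod 5). Now have -(4 / 5).
Factor out 2: 4 = 2^2. Since 5 ≡ 5 (mod 8), (2 / 5) = -1, and (2 / 5)^2 = +1. Now have -(1 / 5).
(1 / 5) = 1. Collecting the sign factors: -1.

-1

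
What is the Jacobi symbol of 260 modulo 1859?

0

Factor out 2: 260 = 2^2·65. Since 1859 ≡ 3 (mod 8), (2 / 1859) = -1, and (2 / 1859)^2 = +1. Now have (65 / 1859).
65 ≡ 1 (mod 4), so quadratic reciprocity gives (65 / 1859) = (1859 / 65). Reduce: 1859 ≡ 39 (mod 65). Now have (39 / 65).
65 ≡ 1 (mod 4), so quadratic reciprocity gives (39 / 65) = (65 / 39). Reduce: 65 ≡ 26 (mod 39). Now have (26 / 39).
Factor out 2: 26 = 2·13. Since 39 ≡ 7 (mod 8), (2 / 39) = +1. Now have (13 / 39).
13 ≡ 1 (mod 4), so quadratic reciprocity gives (13 / 39) = (39 / 13). Reduce: 39 ≡ 0 (mod 13). Now have (0 / 13).
The numerator is now 0 with denominator 13 > 1: the symbol is 0.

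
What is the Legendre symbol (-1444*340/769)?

1

By multiplicativity, (-1444·340/769) = (-1444/769)·(340/769).
First factor (-1444/769):
Pull out -1: (-1444/769) = (-1/769)·(1444/769). Since 769 ≡ 1 (mod 4), (-1/769) = +1. Now have (1444/769).
Reduce the numerator: 1444 ≡ 675 (mod 769), so (1444/769) = (675/769).
769 ≡ 1 (mod 4), so quadratic reciprocity gives (675/769) = (769/675). Reduce: 769 ≡ 94 (mod 675). Now have (94/675).
Factor out 2: 94 = 2·47. Since 675 ≡ 3 (mod 8), (2/675) = -1. Now have -(47/675).
Both 47 ≡ 3 and 675 ≡ 3 (mod 4), so reciprocity gives (47/675) = -(675/47). Reduce: 675 ≡ 17 (mod 47). Now have (17/47).
17 ≡ 1 (mod 4), so quadratic reciprocity gives (17/47) = (47/17). Reduce: 47 ≡ 13 (mod 17). Now have (13/17).
13 ≡ 1 (mod 4), so quadratic reciprocity gives (13/17) = (17/13). Reduce: 17 ≡ 4 (mod 13). Now have (4/13).
Factor out 2: 4 = 2^2. Since 13 ≡ 5 (mod 8), (2/13) = -1, and (2/13)^2 = +1. Now have (1/13).
(1/13) = 1. Collecting the sign factors: 1.
Second factor (340/769):
Factor out 2: 340 = 2^2·85. Since 769 ≡ 1 (mod 8), (2/769) = +1, and (2/769)^2 = +1. Now have (85/769).
85 ≡ 1 (mod 4), so quadratic reciprocity gives (85/769) = (769/85). Reduce: 769 ≡ 4 (mod 85). Now have (4/85).
Factor out 2: 4 = 2^2. Since 85 ≡ 5 (mod 8), (2/85) = -1, and (2/85)^2 = +1. Now have (1/85).
(1/85) = 1. Collecting the sign factors: 1.
Product: (1)·(1) = 1.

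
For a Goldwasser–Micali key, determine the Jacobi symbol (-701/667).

(-701/667)
  = (633/667)    [-701 ≡ 633 mod 667]
  = (667/633)    [QR: 633 ≡ 1 mod 4, sign kept]
  = (34/633)    [667 ≡ 34 mod 633]
  = (17/633)    [633 ≡ 1 mod 8 ⇒ (2/633) = +1]
  = (633/17)    [QR: 17 ≡ 1 mod 4, sign kept]
  = (4/17)    [633 ≡ 4 mod 17]
  = (1/17)    [17 ≡ 1 mod 8 ⇒ (2/17)^2 = +1]
  = 1    [(1/17) = 1]

1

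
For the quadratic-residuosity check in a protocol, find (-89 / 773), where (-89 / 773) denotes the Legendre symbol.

-1

Pull out -1: (-89 / 773) = (-1 / 773)·(89 / 773). Since 773 ≡ 1 (mod 4), (-1 / 773) = +1. Now have (89 / 773).
89 ≡ 1 (mod 4), so quadratic reciprocity gives (89 / 773) = (773 / 89). Reduce: 773 ≡ 61 (mod 89). Now have (61 / 89).
61 ≡ 1 (mod 4), so quadratic reciprocity gives (61 / 89) = (89 / 61). Reduce: 89 ≡ 28 (mod 61). Now have (28 / 61).
Factor out 2: 28 = 2^2·7. Since 61 ≡ 5 (mod 8), (2 / 61) = -1, and (2 / 61)^2 = +1. Now have (7 / 61).
61 ≡ 1 (mod 4), so quadratic reciprocity gives (7 / 61) = (61 / 7). Reduce: 61 ≡ 5 (mod 7). Now have (5 / 7).
5 ≡ 1 (mod 4), so quadratic reciprocity gives (5 / 7) = (7 / 5). Reduce: 7 ≡ 2 (mod 5). Now have (2 / 5).
Factor out 2: 2 = 2. Since 5 ≡ 5 (mod 8), (2 / 5) = -1. Now have -(1 / 5).
(1 / 5) = 1. Collecting the sign factors: -1.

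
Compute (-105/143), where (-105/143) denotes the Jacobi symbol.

Reduce the numerator: -105 ≡ 38 (mod 143), so (-105/143) = (38/143).
Factor out 2: 38 = 2·19. Since 143 ≡ 7 (mod 8), (2/143) = +1. Now have (19/143).
Both 19 ≡ 3 and 143 ≡ 3 (mod 4), so reciprocity gives (19/143) = -(143/19). Reduce: 143 ≡ 10 (mod 19). Now have -(10/19).
Factor out 2: 10 = 2·5. Since 19 ≡ 3 (mod 8), (2/19) = -1. Now have (5/19).
5 ≡ 1 (mod 4), so quadratic reciprocity gives (5/19) = (19/5). Reduce: 19 ≡ 4 (mod 5). Now have (4/5).
Factor out 2: 4 = 2^2. Since 5 ≡ 5 (mod 8), (2/5) = -1, and (2/5)^2 = +1. Now have (1/5).
(1/5) = 1. Collecting the sign factors: 1.

1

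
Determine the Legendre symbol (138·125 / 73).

-1

By multiplicativity, (138·125 / 73) = (138 / 73)·(125 / 73).
First factor (138 / 73):
Reduce the numerator: 138 ≡ 65 (mod 73), so (138 / 73) = (65 / 73).
65 ≡ 1 (mod 4), so quadratic reciprocity gives (65 / 73) = (73 / 65). Reduce: 73 ≡ 8 (mod 65). Now have (8 / 65).
Factor out 2: 8 = 2^3. Since 65 ≡ 1 (mod 8), (2 / 65) = +1, and (2 / 65)^3 = +1. Now have (1 / 65).
(1 / 65) = 1. Collecting the sign factors: 1.
Second factor (125 / 73):
Reduce the numerator: 125 ≡ 52 (mod 73), so (125 / 73) = (52 / 73).
Factor out 2: 52 = 2^2·13. Since 73 ≡ 1 (mod 8), (2 / 73) = +1, and (2 / 73)^2 = +1. Now have (13 / 73).
13 ≡ 1 (mod 4), so quadratic reciprocity gives (13 / 73) = (73 / 13). Reduce: 73 ≡ 8 (mod 13). Now have (8 / 13).
Factor out 2: 8 = 2^3. Since 13 ≡ 5 (mod 8), (2 / 13) = -1, and (2 / 13)^3 = -1. Now have -(1 / 13).
(1 / 13) = 1. Collecting the sign factors: -1.
Product: (1)·(-1) = -1.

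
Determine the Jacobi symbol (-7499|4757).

Reduce the numerator: -7499 ≡ 2015 (mod 4757), so (-7499|4757) = (2015|4757).
4757 ≡ 1 (mod 4), so quadratic reciprocity gives (2015|4757) = (4757|2015). Reduce: 4757 ≡ 727 (mod 2015). Now have (727|2015).
Both 727 ≡ 3 and 2015 ≡ 3 (mod 4), so reciprocity gives (727|2015) = -(2015|727). Reduce: 2015 ≡ 561 (mod 727). Now have -(561|727).
561 ≡ 1 (mod 4), so quadratic reciprocity gives (561|727) = (727|561). Reduce: 727 ≡ 166 (mod 561). Now have -(166|561).
Factor out 2: 166 = 2·83. Since 561 ≡ 1 (mod 8), (2|561) = +1. Now have -(83|561).
561 ≡ 1 (mod 4), so quadratic reciprocity gives (83|561) = (561|83). Reduce: 561 ≡ 63 (mod 83). Now have -(63|83).
Both 63 ≡ 3 and 83 ≡ 3 (mod 4), so reciprocity gives (63|83) = -(83|63). Reduce: 83 ≡ 20 (mod 63). Now have (20|63).
Factor out 2: 20 = 2^2·5. Since 63 ≡ 7 (mod 8), (2|63) = +1, and (2|63)^2 = +1. Now have (5|63).
5 ≡ 1 (mod 4), so quadratic reciprocity gives (5|63) = (63|5). Reduce: 63 ≡ 3 (mod 5). Now have (3|5).
5 ≡ 1 (mod 4), so quadratic reciprocity gives (3|5) = (5|3). Reduce: 5 ≡ 2 (mod 3). Now have (2|3).
Factor out 2: 2 = 2. Since 3 ≡ 3 (mod 8), (2|3) = -1. Now have -(1|3).
(1|3) = 1. Collecting the sign factors: -1.

-1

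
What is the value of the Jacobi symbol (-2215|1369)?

1

Reduce the numerator: -2215 ≡ 523 (mod 1369), so (-2215|1369) = (523|1369).
1369 ≡ 1 (mod 4), so quadratic reciprocity gives (523|1369) = (1369|523). Reduce: 1369 ≡ 323 (mod 523). Now have (323|523).
Both 323 ≡ 3 and 523 ≡ 3 (mod 4), so reciprocity gives (323|523) = -(523|323). Reduce: 523 ≡ 200 (mod 323). Now have -(200|323).
Factor out 2: 200 = 2^3·25. Since 323 ≡ 3 (mod 8), (2|323) = -1, and (2|323)^3 = -1. Now have (25|323).
25 ≡ 1 (mod 4), so quadratic reciprocity gives (25|323) = (323|25). Reduce: 323 ≡ 23 (mod 25). Now have (23|25).
25 ≡ 1 (mod 4), so quadratic reciprocity gives (23|25) = (25|23). Reduce: 25 ≡ 2 (mod 23). Now have (2|23).
Factor out 2: 2 = 2. Since 23 ≡ 7 (mod 8), (2|23) = +1. Now have (1|23).
(1|23) = 1. Collecting the sign factors: 1.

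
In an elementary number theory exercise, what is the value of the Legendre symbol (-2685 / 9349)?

-1

Reduce the numerator: -2685 ≡ 6664 (mod 9349), so (-2685 / 9349) = (6664 / 9349).
Factor out 2: 6664 = 2^3·833. Since 9349 ≡ 5 (mod 8), (2 / 9349) = -1, and (2 / 9349)^3 = -1. Now have -(833 / 9349).
833 ≡ 1 (mod 4), so quadratic reciprocity gives (833 / 9349) = (9349 / 833). Reduce: 9349 ≡ 186 (mod 833). Now have -(186 / 833).
Factor out 2: 186 = 2·93. Since 833 ≡ 1 (mod 8), (2 / 833) = +1. Now have -(93 / 833).
93 ≡ 1 (mod 4), so quadratic reciprocity gives (93 / 833) = (833 / 93). Reduce: 833 ≡ 89 (mod 93). Now have -(89 / 93).
89 ≡ 1 (mod 4), so quadratic reciprocity gives (89 / 93) = (93 / 89). Reduce: 93 ≡ 4 (mod 89). Now have -(4 / 89).
Factor out 2: 4 = 2^2. Since 89 ≡ 1 (mod 8), (2 / 89) = +1, and (2 / 89)^2 = +1. Now have -(1 / 89).
(1 / 89) = 1. Collecting the sign factors: -1.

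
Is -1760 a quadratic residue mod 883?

Reduce the numerator: -1760 ≡ 6 (mod 883), so (-1760/883) = (6/883).
Factor out 2: 6 = 2·3. Since 883 ≡ 3 (mod 8), (2/883) = -1. Now have -(3/883).
Both 3 ≡ 3 and 883 ≡ 3 (mod 4), so reciprocity gives (3/883) = -(883/3). Reduce: 883 ≡ 1 (mod 3). Now have (1/3).
(1/3) = 1. Collecting the sign factors: 1.
(-1760/883) = 1, and 883 is prime, so -1760 is a quadratic residue mod 883.

yes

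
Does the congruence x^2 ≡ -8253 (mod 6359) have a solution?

(-8253/6359)
  = (4465/6359)    [-8253 ≡ 4465 mod 6359]
  = (6359/4465)    [QR: 4465 ≡ 1 mod 4, sign kept]
  = (1894/4465)    [6359 ≡ 1894 mod 4465]
  = (947/4465)    [4465 ≡ 1 mod 8 ⇒ (2/4465) = +1]
  = (4465/947)    [QR: 4465 ≡ 1 mod 4, sign kept]
  = (677/947)    [4465 ≡ 677 mod 947]
  = (947/677)    [QR: 677 ≡ 1 mod 4, sign kept]
  = (270/677)    [947 ≡ 270 mod 677]
  = -(135/677)    [677 ≡ 5 mod 8 ⇒ (2/677) = -1]
  = -(677/135)    [QR: 677 ≡ 1 mod 4, sign kept]
  = -(2/135)    [677 ≡ 2 mod 135]
  = -(1/135)    [135 ≡ 7 mod 8 ⇒ (2/135) = +1]
  = -1    [(1/135) = 1]
The Legendre symbol is -1, so x^2 ≡ -8253 (mod 6359) has no solution.

no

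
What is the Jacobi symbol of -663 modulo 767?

Reduce the numerator: -663 ≡ 104 (mod 767), so (-663|767) = (104|767).
Factor out 2: 104 = 2^3·13. Since 767 ≡ 7 (mod 8), (2|767) = +1, and (2|767)^3 = +1. Now have (13|767).
13 ≡ 1 (mod 4), so quadratic reciprocity gives (13|767) = (767|13). Reduce: 767 ≡ 0 (mod 13). Now have (0|13).
The numerator is now 0 with denominator 13 > 1: the symbol is 0.

0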